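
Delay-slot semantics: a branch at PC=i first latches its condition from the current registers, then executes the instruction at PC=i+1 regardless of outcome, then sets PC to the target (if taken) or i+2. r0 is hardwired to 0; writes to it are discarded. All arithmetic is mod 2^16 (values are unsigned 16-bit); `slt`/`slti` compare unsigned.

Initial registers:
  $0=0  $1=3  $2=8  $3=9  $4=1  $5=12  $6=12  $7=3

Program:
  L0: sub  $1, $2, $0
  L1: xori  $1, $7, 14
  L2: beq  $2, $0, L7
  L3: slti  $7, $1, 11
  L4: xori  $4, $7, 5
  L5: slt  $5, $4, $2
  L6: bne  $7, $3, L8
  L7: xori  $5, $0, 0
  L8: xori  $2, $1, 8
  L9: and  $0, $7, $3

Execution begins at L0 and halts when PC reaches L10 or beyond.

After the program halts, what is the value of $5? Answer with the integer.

PC=0  sub  $1, $2, $0        | $0=0 $1=8 $2=8 $3=9 $4=1 $5=12 $6=12 $7=3
PC=1  xori  $1, $7, 14       | $0=0 $1=13 $2=8 $3=9 $4=1 $5=12 $6=12 $7=3
PC=2  beq  $2, $0, L7        | $0=0 $1=13 $2=8 $3=9 $4=1 $5=12 $6=12 $7=3  [not taken]
PC=3  slti  $7, $1, 11       | $0=0 $1=13 $2=8 $3=9 $4=1 $5=12 $6=12 $7=0
PC=4  xori  $4, $7, 5        | $0=0 $1=13 $2=8 $3=9 $4=5 $5=12 $6=12 $7=0
PC=5  slt  $5, $4, $2        | $0=0 $1=13 $2=8 $3=9 $4=5 $5=1 $6=12 $7=0
PC=6  bne  $7, $3, L8        | $0=0 $1=13 $2=8 $3=9 $4=5 $5=1 $6=12 $7=0  [TAKEN]
PC=7  xori  $5, $0, 0        | $0=0 $1=13 $2=8 $3=9 $4=5 $5=0 $6=12 $7=0
PC=8  xori  $2, $1, 8        | $0=0 $1=13 $2=5 $3=9 $4=5 $5=0 $6=12 $7=0
PC=9  and  $0, $7, $3        | $0=0 $1=13 $2=5 $3=9 $4=5 $5=0 $6=12 $7=0

0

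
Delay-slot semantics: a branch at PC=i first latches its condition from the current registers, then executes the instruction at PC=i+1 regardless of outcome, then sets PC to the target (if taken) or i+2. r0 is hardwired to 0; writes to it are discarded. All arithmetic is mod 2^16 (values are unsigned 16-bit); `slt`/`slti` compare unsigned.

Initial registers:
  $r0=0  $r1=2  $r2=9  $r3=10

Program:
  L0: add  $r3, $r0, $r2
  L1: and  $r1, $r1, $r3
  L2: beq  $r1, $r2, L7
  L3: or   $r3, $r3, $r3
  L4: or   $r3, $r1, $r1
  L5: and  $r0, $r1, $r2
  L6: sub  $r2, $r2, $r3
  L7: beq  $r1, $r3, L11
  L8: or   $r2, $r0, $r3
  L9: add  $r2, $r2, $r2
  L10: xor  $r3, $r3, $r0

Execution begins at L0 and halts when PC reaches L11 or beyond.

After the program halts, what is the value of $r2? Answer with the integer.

#0 add  $r3, $r0, $r2 ; 0/2/9/9
#1 and  $r1, $r1, $r3 ; 0/0/9/9
#2 beq  $r1, $r2, L7 ; 0/0/9/9 ; →fallthru
#3 or   $r3, $r3, $r3 ; 0/0/9/9
#4 or   $r3, $r1, $r1 ; 0/0/9/0
#5 and  $r0, $r1, $r2 ; 0/0/9/0
#6 sub  $r2, $r2, $r3 ; 0/0/9/0
#7 beq  $r1, $r3, L11 ; 0/0/9/0 ; →target
#8 or   $r2, $r0, $r3 ; 0/0/0/0

0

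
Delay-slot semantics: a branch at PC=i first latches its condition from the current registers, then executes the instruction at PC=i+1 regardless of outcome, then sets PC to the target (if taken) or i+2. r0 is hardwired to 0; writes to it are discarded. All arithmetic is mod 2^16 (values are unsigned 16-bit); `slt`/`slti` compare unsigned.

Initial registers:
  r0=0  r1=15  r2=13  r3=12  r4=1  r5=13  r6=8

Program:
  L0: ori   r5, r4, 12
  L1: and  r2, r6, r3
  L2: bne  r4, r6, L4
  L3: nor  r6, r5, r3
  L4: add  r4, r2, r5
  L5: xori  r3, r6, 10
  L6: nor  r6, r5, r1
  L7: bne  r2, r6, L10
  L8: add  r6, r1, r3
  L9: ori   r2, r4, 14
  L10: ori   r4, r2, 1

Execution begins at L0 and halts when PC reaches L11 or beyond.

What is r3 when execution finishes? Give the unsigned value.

65528

#0 ori   r5, r4, 12 ; 0/15/13/12/1/13/8
#1 and  r2, r6, r3 ; 0/15/8/12/1/13/8
#2 bne  r4, r6, L4 ; 0/15/8/12/1/13/8 ; →target
#3 nor  r6, r5, r3 ; 0/15/8/12/1/13/65522
#4 add  r4, r2, r5 ; 0/15/8/12/21/13/65522
#5 xori  r3, r6, 10 ; 0/15/8/65528/21/13/65522
#6 nor  r6, r5, r1 ; 0/15/8/65528/21/13/65520
#7 bne  r2, r6, L10 ; 0/15/8/65528/21/13/65520 ; →target
#8 add  r6, r1, r3 ; 0/15/8/65528/21/13/7
#10 ori   r4, r2, 1 ; 0/15/8/65528/9/13/7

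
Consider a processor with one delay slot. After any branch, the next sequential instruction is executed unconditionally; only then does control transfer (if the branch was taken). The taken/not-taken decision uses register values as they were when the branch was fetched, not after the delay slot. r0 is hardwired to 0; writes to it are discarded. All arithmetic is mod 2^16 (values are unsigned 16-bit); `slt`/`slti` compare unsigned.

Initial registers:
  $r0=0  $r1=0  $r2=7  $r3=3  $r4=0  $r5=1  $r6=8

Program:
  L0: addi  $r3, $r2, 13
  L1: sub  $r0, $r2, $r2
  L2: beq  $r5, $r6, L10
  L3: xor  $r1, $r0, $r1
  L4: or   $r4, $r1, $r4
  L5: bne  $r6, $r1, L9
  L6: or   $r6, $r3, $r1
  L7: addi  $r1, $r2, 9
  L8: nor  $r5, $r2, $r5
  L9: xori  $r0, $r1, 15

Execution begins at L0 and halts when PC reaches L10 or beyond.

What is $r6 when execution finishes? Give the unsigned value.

20

#0 addi  $r3, $r2, 13 ; 0/0/7/20/0/1/8
#1 sub  $r0, $r2, $r2 ; 0/0/7/20/0/1/8
#2 beq  $r5, $r6, L10 ; 0/0/7/20/0/1/8 ; →fallthru
#3 xor  $r1, $r0, $r1 ; 0/0/7/20/0/1/8
#4 or   $r4, $r1, $r4 ; 0/0/7/20/0/1/8
#5 bne  $r6, $r1, L9 ; 0/0/7/20/0/1/8 ; →target
#6 or   $r6, $r3, $r1 ; 0/0/7/20/0/1/20
#9 xori  $r0, $r1, 15 ; 0/0/7/20/0/1/20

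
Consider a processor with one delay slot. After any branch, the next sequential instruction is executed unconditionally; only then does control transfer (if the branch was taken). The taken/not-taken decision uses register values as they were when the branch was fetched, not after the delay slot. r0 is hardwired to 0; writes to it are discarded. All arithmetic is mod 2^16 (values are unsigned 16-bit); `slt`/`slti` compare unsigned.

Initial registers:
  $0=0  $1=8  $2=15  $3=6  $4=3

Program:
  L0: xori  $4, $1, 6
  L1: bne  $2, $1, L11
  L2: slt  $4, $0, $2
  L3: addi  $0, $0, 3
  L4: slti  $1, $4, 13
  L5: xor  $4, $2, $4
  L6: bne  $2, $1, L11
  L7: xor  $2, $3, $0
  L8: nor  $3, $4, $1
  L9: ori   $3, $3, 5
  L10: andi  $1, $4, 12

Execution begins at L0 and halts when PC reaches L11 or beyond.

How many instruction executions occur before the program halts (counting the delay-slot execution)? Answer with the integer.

3

[0] xori  $4, $1, 6  →  {$0:0, $1:8, $2:15, $3:6, $4:14}
[1] bne  $2, $1, L11  →  {$0:0, $1:8, $2:15, $3:6, $4:14}  ⟨branch taken⟩
[2] slt  $4, $0, $2  →  {$0:0, $1:8, $2:15, $3:6, $4:1}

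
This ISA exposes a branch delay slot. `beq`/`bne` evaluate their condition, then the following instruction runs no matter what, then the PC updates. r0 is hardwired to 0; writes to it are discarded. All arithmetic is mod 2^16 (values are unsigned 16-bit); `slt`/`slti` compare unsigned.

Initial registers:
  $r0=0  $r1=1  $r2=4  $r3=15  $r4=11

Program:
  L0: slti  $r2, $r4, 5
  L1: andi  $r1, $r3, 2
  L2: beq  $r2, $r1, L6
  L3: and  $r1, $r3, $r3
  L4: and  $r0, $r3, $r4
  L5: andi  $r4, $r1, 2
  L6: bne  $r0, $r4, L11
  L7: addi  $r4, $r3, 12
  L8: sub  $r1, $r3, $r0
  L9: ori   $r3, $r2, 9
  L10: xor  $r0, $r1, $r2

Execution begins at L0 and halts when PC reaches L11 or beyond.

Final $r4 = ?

#0 slti  $r2, $r4, 5 ; 0/1/0/15/11
#1 andi  $r1, $r3, 2 ; 0/2/0/15/11
#2 beq  $r2, $r1, L6 ; 0/2/0/15/11 ; →fallthru
#3 and  $r1, $r3, $r3 ; 0/15/0/15/11
#4 and  $r0, $r3, $r4 ; 0/15/0/15/11
#5 andi  $r4, $r1, 2 ; 0/15/0/15/2
#6 bne  $r0, $r4, L11 ; 0/15/0/15/2 ; →target
#7 addi  $r4, $r3, 12 ; 0/15/0/15/27

27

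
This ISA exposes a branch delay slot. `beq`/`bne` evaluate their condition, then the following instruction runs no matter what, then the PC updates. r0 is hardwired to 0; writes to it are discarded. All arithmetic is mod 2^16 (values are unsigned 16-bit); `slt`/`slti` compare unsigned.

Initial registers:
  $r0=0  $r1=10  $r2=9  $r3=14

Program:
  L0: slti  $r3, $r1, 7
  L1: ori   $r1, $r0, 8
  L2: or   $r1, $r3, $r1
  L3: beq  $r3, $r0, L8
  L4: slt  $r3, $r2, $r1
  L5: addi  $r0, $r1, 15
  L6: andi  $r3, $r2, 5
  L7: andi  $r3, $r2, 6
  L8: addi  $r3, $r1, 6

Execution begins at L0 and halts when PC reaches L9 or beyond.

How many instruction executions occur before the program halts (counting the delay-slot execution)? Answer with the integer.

PC=0  slti  $r3, $r1, 7      | $r0=0 $r1=10 $r2=9 $r3=0
PC=1  ori   $r1, $r0, 8      | $r0=0 $r1=8 $r2=9 $r3=0
PC=2  or   $r1, $r3, $r1     | $r0=0 $r1=8 $r2=9 $r3=0
PC=3  beq  $r3, $r0, L8      | $r0=0 $r1=8 $r2=9 $r3=0  [TAKEN]
PC=4  slt  $r3, $r2, $r1     | $r0=0 $r1=8 $r2=9 $r3=0
PC=8  addi  $r3, $r1, 6      | $r0=0 $r1=8 $r2=9 $r3=14

6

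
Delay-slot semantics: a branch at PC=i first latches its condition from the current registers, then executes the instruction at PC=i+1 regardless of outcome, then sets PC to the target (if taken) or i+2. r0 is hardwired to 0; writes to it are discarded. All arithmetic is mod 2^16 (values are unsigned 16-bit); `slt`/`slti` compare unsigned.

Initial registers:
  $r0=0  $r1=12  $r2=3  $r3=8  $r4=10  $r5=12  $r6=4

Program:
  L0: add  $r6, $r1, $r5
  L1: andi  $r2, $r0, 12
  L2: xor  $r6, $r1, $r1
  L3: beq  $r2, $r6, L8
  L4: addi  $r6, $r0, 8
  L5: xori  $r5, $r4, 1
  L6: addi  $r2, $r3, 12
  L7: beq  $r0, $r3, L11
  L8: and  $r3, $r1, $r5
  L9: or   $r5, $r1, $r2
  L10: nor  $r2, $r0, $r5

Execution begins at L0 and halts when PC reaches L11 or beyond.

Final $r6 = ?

8

#0 add  $r6, $r1, $r5 ; 0/12/3/8/10/12/24
#1 andi  $r2, $r0, 12 ; 0/12/0/8/10/12/24
#2 xor  $r6, $r1, $r1 ; 0/12/0/8/10/12/0
#3 beq  $r2, $r6, L8 ; 0/12/0/8/10/12/0 ; →target
#4 addi  $r6, $r0, 8 ; 0/12/0/8/10/12/8
#8 and  $r3, $r1, $r5 ; 0/12/0/12/10/12/8
#9 or   $r5, $r1, $r2 ; 0/12/0/12/10/12/8
#10 nor  $r2, $r0, $r5 ; 0/12/65523/12/10/12/8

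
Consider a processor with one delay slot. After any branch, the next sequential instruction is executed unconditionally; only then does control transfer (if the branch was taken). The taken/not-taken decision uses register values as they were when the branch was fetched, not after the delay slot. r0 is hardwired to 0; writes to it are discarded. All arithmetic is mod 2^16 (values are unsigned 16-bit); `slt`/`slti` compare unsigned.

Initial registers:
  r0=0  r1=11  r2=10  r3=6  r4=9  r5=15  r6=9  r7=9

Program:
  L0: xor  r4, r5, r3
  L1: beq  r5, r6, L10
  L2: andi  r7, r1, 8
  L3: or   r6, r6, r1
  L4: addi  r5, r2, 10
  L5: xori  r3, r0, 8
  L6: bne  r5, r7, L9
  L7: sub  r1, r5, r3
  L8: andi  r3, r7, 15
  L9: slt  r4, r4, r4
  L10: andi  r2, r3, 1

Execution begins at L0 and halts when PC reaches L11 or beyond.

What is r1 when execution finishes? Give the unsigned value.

12

[0] xor  r4, r5, r3  →  {r0:0, r1:11, r2:10, r3:6, r4:9, r5:15, r6:9, r7:9}
[1] beq  r5, r6, L10  →  {r0:0, r1:11, r2:10, r3:6, r4:9, r5:15, r6:9, r7:9}  ⟨branch fallthrough⟩
[2] andi  r7, r1, 8  →  {r0:0, r1:11, r2:10, r3:6, r4:9, r5:15, r6:9, r7:8}
[3] or   r6, r6, r1  →  {r0:0, r1:11, r2:10, r3:6, r4:9, r5:15, r6:11, r7:8}
[4] addi  r5, r2, 10  →  {r0:0, r1:11, r2:10, r3:6, r4:9, r5:20, r6:11, r7:8}
[5] xori  r3, r0, 8  →  {r0:0, r1:11, r2:10, r3:8, r4:9, r5:20, r6:11, r7:8}
[6] bne  r5, r7, L9  →  {r0:0, r1:11, r2:10, r3:8, r4:9, r5:20, r6:11, r7:8}  ⟨branch taken⟩
[7] sub  r1, r5, r3  →  {r0:0, r1:12, r2:10, r3:8, r4:9, r5:20, r6:11, r7:8}
[9] slt  r4, r4, r4  →  {r0:0, r1:12, r2:10, r3:8, r4:0, r5:20, r6:11, r7:8}
[10] andi  r2, r3, 1  →  {r0:0, r1:12, r2:0, r3:8, r4:0, r5:20, r6:11, r7:8}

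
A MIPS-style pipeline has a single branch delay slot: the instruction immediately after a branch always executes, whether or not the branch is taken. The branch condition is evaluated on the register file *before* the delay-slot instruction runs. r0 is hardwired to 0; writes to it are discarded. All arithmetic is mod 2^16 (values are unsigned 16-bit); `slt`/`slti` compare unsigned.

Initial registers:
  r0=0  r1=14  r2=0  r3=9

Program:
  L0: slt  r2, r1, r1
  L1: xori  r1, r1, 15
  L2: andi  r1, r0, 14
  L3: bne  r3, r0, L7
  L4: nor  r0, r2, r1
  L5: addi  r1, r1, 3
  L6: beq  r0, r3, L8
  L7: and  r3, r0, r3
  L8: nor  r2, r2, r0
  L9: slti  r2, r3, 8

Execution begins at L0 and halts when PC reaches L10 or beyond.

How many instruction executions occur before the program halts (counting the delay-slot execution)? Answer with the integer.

8

PC=0  slt  r2, r1, r1        | r0=0 r1=14 r2=0 r3=9
PC=1  xori  r1, r1, 15       | r0=0 r1=1 r2=0 r3=9
PC=2  andi  r1, r0, 14       | r0=0 r1=0 r2=0 r3=9
PC=3  bne  r3, r0, L7        | r0=0 r1=0 r2=0 r3=9  [TAKEN]
PC=4  nor  r0, r2, r1        | r0=0 r1=0 r2=0 r3=9
PC=7  and  r3, r0, r3        | r0=0 r1=0 r2=0 r3=0
PC=8  nor  r2, r2, r0        | r0=0 r1=0 r2=65535 r3=0
PC=9  slti  r2, r3, 8        | r0=0 r1=0 r2=1 r3=0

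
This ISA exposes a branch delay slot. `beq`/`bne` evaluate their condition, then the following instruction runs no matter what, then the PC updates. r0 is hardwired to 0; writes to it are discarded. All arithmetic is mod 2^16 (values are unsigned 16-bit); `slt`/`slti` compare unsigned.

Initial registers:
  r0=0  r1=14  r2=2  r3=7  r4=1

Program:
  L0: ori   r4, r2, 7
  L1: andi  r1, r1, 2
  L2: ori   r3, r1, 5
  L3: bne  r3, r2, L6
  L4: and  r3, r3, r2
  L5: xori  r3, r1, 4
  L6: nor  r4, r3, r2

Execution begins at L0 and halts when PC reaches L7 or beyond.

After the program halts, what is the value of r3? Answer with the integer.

[0] ori   r4, r2, 7  →  {r0:0, r1:14, r2:2, r3:7, r4:7}
[1] andi  r1, r1, 2  →  {r0:0, r1:2, r2:2, r3:7, r4:7}
[2] ori   r3, r1, 5  →  {r0:0, r1:2, r2:2, r3:7, r4:7}
[3] bne  r3, r2, L6  →  {r0:0, r1:2, r2:2, r3:7, r4:7}  ⟨branch taken⟩
[4] and  r3, r3, r2  →  {r0:0, r1:2, r2:2, r3:2, r4:7}
[6] nor  r4, r3, r2  →  {r0:0, r1:2, r2:2, r3:2, r4:65533}

2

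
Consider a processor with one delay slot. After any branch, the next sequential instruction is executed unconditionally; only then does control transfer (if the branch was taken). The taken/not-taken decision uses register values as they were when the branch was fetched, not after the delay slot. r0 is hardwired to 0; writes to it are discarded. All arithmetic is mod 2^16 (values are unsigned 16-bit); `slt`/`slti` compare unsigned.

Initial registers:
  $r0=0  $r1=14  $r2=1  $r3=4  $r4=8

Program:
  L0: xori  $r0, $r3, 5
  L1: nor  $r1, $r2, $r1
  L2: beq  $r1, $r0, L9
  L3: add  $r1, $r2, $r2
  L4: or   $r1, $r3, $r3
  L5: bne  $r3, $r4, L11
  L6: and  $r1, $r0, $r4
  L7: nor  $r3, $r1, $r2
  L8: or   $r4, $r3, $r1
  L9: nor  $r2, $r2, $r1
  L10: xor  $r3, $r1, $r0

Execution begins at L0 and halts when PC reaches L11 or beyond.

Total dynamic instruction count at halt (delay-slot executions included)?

PC=0  xori  $r0, $r3, 5      | $r0=0 $r1=14 $r2=1 $r3=4 $r4=8
PC=1  nor  $r1, $r2, $r1     | $r0=0 $r1=65520 $r2=1 $r3=4 $r4=8
PC=2  beq  $r1, $r0, L9      | $r0=0 $r1=65520 $r2=1 $r3=4 $r4=8  [not taken]
PC=3  add  $r1, $r2, $r2     | $r0=0 $r1=2 $r2=1 $r3=4 $r4=8
PC=4  or   $r1, $r3, $r3     | $r0=0 $r1=4 $r2=1 $r3=4 $r4=8
PC=5  bne  $r3, $r4, L11     | $r0=0 $r1=4 $r2=1 $r3=4 $r4=8  [TAKEN]
PC=6  and  $r1, $r0, $r4     | $r0=0 $r1=0 $r2=1 $r3=4 $r4=8

7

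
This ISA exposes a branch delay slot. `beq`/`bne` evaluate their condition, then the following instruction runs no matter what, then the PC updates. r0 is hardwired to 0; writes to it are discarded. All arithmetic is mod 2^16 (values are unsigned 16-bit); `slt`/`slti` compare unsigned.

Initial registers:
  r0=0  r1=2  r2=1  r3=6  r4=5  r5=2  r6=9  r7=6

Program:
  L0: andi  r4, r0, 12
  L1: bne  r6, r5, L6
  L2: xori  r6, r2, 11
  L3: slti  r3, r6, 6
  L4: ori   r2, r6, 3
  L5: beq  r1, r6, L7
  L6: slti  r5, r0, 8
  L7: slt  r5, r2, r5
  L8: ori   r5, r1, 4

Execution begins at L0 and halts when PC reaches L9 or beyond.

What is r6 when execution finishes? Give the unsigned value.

10

[0] andi  r4, r0, 12  →  {r0:0, r1:2, r2:1, r3:6, r4:0, r5:2, r6:9, r7:6}
[1] bne  r6, r5, L6  →  {r0:0, r1:2, r2:1, r3:6, r4:0, r5:2, r6:9, r7:6}  ⟨branch taken⟩
[2] xori  r6, r2, 11  →  {r0:0, r1:2, r2:1, r3:6, r4:0, r5:2, r6:10, r7:6}
[6] slti  r5, r0, 8  →  {r0:0, r1:2, r2:1, r3:6, r4:0, r5:1, r6:10, r7:6}
[7] slt  r5, r2, r5  →  {r0:0, r1:2, r2:1, r3:6, r4:0, r5:0, r6:10, r7:6}
[8] ori   r5, r1, 4  →  {r0:0, r1:2, r2:1, r3:6, r4:0, r5:6, r6:10, r7:6}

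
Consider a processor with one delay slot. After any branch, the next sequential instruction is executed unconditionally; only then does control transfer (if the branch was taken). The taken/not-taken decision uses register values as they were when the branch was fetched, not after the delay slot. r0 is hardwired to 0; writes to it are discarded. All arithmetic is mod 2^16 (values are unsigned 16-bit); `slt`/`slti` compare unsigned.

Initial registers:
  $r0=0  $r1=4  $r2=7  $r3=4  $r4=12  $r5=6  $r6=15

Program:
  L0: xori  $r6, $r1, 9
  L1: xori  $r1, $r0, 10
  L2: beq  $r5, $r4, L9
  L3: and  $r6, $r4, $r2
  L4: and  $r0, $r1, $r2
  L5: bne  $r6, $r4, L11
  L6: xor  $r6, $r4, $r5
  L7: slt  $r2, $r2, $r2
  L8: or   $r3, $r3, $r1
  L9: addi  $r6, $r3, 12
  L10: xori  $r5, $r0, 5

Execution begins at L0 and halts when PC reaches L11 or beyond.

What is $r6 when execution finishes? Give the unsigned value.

10

[0] xori  $r6, $r1, 9  →  {$r0:0, $r1:4, $r2:7, $r3:4, $r4:12, $r5:6, $r6:13}
[1] xori  $r1, $r0, 10  →  {$r0:0, $r1:10, $r2:7, $r3:4, $r4:12, $r5:6, $r6:13}
[2] beq  $r5, $r4, L9  →  {$r0:0, $r1:10, $r2:7, $r3:4, $r4:12, $r5:6, $r6:13}  ⟨branch fallthrough⟩
[3] and  $r6, $r4, $r2  →  {$r0:0, $r1:10, $r2:7, $r3:4, $r4:12, $r5:6, $r6:4}
[4] and  $r0, $r1, $r2  →  {$r0:0, $r1:10, $r2:7, $r3:4, $r4:12, $r5:6, $r6:4}
[5] bne  $r6, $r4, L11  →  {$r0:0, $r1:10, $r2:7, $r3:4, $r4:12, $r5:6, $r6:4}  ⟨branch taken⟩
[6] xor  $r6, $r4, $r5  →  {$r0:0, $r1:10, $r2:7, $r3:4, $r4:12, $r5:6, $r6:10}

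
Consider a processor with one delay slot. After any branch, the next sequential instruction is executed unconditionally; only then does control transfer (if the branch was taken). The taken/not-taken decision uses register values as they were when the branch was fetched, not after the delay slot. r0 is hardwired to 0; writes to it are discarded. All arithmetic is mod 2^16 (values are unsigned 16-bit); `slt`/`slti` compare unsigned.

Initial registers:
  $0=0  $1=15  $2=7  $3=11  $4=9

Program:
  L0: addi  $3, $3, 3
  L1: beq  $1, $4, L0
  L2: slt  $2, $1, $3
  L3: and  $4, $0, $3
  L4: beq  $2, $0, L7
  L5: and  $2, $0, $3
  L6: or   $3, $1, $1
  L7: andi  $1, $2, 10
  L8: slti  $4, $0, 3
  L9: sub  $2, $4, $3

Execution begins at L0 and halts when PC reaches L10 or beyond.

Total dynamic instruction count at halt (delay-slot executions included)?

PC=0  addi  $3, $3, 3        | $0=0 $1=15 $2=7 $3=14 $4=9
PC=1  beq  $1, $4, L0        | $0=0 $1=15 $2=7 $3=14 $4=9  [not taken]
PC=2  slt  $2, $1, $3        | $0=0 $1=15 $2=0 $3=14 $4=9
PC=3  and  $4, $0, $3        | $0=0 $1=15 $2=0 $3=14 $4=0
PC=4  beq  $2, $0, L7        | $0=0 $1=15 $2=0 $3=14 $4=0  [TAKEN]
PC=5  and  $2, $0, $3        | $0=0 $1=15 $2=0 $3=14 $4=0
PC=7  andi  $1, $2, 10       | $0=0 $1=0 $2=0 $3=14 $4=0
PC=8  slti  $4, $0, 3        | $0=0 $1=0 $2=0 $3=14 $4=1
PC=9  sub  $2, $4, $3        | $0=0 $1=0 $2=65523 $3=14 $4=1

9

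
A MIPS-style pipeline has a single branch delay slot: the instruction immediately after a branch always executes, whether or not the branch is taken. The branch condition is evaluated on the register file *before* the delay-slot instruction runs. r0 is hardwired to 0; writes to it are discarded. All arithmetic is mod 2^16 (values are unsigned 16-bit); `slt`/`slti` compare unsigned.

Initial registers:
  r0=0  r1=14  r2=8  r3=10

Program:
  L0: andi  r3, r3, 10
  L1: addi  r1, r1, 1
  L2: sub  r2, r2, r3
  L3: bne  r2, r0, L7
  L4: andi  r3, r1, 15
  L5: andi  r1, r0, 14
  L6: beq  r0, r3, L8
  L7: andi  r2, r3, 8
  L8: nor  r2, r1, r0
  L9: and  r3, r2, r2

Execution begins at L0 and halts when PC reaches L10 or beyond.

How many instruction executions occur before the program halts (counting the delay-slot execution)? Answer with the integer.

  step pc=0: andi  r3, r3, 10  regs=(0,14,8,10)
  step pc=1: addi  r1, r1, 1  regs=(0,15,8,10)
  step pc=2: sub  r2, r2, r3  regs=(0,15,65534,10)
  step pc=3: bne  r2, r0, L7  cond=T  regs=(0,15,65534,10)
  step pc=4: andi  r3, r1, 15  regs=(0,15,65534,15)
  step pc=7: andi  r2, r3, 8  regs=(0,15,8,15)
  step pc=8: nor  r2, r1, r0  regs=(0,15,65520,15)
  step pc=9: and  r3, r2, r2  regs=(0,15,65520,65520)

8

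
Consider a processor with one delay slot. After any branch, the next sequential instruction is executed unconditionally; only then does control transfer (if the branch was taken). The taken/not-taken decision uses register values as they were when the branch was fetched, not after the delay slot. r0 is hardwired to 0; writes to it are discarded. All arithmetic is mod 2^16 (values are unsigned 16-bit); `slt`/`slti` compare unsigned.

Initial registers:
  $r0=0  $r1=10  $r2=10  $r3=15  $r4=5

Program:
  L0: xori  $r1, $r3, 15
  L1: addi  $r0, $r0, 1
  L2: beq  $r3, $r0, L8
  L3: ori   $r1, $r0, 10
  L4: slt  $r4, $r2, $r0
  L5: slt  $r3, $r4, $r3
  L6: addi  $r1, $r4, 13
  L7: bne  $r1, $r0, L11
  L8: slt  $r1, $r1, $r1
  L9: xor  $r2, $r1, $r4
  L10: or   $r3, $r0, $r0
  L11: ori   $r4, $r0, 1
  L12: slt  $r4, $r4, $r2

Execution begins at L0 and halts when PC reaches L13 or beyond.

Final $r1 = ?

PC=0  xori  $r1, $r3, 15     | $r0=0 $r1=0 $r2=10 $r3=15 $r4=5
PC=1  addi  $r0, $r0, 1      | $r0=0 $r1=0 $r2=10 $r3=15 $r4=5
PC=2  beq  $r3, $r0, L8      | $r0=0 $r1=0 $r2=10 $r3=15 $r4=5  [not taken]
PC=3  ori   $r1, $r0, 10     | $r0=0 $r1=10 $r2=10 $r3=15 $r4=5
PC=4  slt  $r4, $r2, $r0     | $r0=0 $r1=10 $r2=10 $r3=15 $r4=0
PC=5  slt  $r3, $r4, $r3     | $r0=0 $r1=10 $r2=10 $r3=1 $r4=0
PC=6  addi  $r1, $r4, 13     | $r0=0 $r1=13 $r2=10 $r3=1 $r4=0
PC=7  bne  $r1, $r0, L11     | $r0=0 $r1=13 $r2=10 $r3=1 $r4=0  [TAKEN]
PC=8  slt  $r1, $r1, $r1     | $r0=0 $r1=0 $r2=10 $r3=1 $r4=0
PC=11 ori   $r4, $r0, 1      | $r0=0 $r1=0 $r2=10 $r3=1 $r4=1
PC=12 slt  $r4, $r4, $r2     | $r0=0 $r1=0 $r2=10 $r3=1 $r4=1

0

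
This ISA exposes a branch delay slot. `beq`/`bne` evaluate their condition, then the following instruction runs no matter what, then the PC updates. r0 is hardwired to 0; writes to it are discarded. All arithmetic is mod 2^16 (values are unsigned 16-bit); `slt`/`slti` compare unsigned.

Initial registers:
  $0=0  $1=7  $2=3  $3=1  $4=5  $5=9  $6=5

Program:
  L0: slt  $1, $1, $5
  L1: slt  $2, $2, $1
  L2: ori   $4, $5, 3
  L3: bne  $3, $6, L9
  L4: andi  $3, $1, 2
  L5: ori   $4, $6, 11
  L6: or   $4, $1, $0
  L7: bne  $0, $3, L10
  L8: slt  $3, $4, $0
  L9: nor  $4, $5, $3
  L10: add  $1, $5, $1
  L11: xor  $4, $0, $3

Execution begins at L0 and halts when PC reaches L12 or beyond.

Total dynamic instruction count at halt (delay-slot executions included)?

[0] slt  $1, $1, $5  →  {$0:0, $1:1, $2:3, $3:1, $4:5, $5:9, $6:5}
[1] slt  $2, $2, $1  →  {$0:0, $1:1, $2:0, $3:1, $4:5, $5:9, $6:5}
[2] ori   $4, $5, 3  →  {$0:0, $1:1, $2:0, $3:1, $4:11, $5:9, $6:5}
[3] bne  $3, $6, L9  →  {$0:0, $1:1, $2:0, $3:1, $4:11, $5:9, $6:5}  ⟨branch taken⟩
[4] andi  $3, $1, 2  →  {$0:0, $1:1, $2:0, $3:0, $4:11, $5:9, $6:5}
[9] nor  $4, $5, $3  →  {$0:0, $1:1, $2:0, $3:0, $4:65526, $5:9, $6:5}
[10] add  $1, $5, $1  →  {$0:0, $1:10, $2:0, $3:0, $4:65526, $5:9, $6:5}
[11] xor  $4, $0, $3  →  {$0:0, $1:10, $2:0, $3:0, $4:0, $5:9, $6:5}

8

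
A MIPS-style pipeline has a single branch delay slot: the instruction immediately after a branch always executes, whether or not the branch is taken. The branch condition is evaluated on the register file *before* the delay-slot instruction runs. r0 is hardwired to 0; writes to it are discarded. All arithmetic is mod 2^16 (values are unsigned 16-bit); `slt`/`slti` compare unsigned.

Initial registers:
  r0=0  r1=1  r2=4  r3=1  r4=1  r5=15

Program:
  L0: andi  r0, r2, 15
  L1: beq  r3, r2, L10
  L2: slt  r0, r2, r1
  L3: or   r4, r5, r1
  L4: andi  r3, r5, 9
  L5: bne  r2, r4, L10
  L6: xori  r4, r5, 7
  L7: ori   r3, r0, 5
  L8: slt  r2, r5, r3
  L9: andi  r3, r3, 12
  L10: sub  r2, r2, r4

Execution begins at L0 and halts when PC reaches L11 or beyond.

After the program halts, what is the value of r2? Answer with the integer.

#0 andi  r0, r2, 15 ; 0/1/4/1/1/15
#1 beq  r3, r2, L10 ; 0/1/4/1/1/15 ; →fallthru
#2 slt  r0, r2, r1 ; 0/1/4/1/1/15
#3 or   r4, r5, r1 ; 0/1/4/1/15/15
#4 andi  r3, r5, 9 ; 0/1/4/9/15/15
#5 bne  r2, r4, L10 ; 0/1/4/9/15/15 ; →target
#6 xori  r4, r5, 7 ; 0/1/4/9/8/15
#10 sub  r2, r2, r4 ; 0/1/65532/9/8/15

65532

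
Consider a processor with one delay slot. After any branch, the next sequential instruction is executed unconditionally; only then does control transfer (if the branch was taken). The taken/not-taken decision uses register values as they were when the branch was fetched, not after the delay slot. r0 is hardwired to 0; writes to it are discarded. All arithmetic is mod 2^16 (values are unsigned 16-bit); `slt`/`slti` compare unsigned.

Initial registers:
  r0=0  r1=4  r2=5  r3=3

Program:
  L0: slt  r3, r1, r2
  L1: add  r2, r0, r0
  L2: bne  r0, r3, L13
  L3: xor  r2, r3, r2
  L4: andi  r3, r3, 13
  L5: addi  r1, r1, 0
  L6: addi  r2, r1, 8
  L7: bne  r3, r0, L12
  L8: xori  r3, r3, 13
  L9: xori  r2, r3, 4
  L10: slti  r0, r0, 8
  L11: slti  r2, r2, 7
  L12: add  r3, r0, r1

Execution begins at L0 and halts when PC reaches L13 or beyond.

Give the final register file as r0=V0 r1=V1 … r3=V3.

  step pc=0: slt  r3, r1, r2  regs=(0,4,5,1)
  step pc=1: add  r2, r0, r0  regs=(0,4,0,1)
  step pc=2: bne  r0, r3, L13  cond=T  regs=(0,4,0,1)
  step pc=3: xor  r2, r3, r2  regs=(0,4,1,1)

r0=0 r1=4 r2=1 r3=1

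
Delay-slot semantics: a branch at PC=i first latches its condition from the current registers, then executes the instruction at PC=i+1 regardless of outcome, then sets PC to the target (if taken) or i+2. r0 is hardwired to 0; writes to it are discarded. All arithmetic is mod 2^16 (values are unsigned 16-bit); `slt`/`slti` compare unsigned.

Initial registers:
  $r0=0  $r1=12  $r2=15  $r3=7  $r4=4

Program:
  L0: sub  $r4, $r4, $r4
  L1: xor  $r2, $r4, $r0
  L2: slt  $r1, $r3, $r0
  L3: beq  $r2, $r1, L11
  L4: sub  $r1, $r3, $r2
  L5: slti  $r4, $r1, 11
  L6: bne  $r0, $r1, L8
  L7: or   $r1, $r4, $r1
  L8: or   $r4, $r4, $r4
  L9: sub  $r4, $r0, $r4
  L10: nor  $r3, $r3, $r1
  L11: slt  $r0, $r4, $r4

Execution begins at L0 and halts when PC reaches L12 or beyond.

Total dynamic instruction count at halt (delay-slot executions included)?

[0] sub  $r4, $r4, $r4  →  {$r0:0, $r1:12, $r2:15, $r3:7, $r4:0}
[1] xor  $r2, $r4, $r0  →  {$r0:0, $r1:12, $r2:0, $r3:7, $r4:0}
[2] slt  $r1, $r3, $r0  →  {$r0:0, $r1:0, $r2:0, $r3:7, $r4:0}
[3] beq  $r2, $r1, L11  →  {$r0:0, $r1:0, $r2:0, $r3:7, $r4:0}  ⟨branch taken⟩
[4] sub  $r1, $r3, $r2  →  {$r0:0, $r1:7, $r2:0, $r3:7, $r4:0}
[11] slt  $r0, $r4, $r4  →  {$r0:0, $r1:7, $r2:0, $r3:7, $r4:0}

6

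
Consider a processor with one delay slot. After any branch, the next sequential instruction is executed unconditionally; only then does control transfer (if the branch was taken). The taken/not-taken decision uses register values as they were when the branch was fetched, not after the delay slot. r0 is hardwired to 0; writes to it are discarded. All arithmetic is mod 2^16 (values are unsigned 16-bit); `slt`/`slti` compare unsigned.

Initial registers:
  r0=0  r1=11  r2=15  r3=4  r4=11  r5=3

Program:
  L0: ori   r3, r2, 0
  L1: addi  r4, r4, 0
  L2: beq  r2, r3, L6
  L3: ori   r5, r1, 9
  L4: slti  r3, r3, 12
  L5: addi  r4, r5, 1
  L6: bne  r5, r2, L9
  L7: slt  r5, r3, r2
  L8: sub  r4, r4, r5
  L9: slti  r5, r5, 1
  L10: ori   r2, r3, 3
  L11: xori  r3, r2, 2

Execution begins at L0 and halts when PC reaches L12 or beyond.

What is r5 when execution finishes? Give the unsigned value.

1

#0 ori   r3, r2, 0 ; 0/11/15/15/11/3
#1 addi  r4, r4, 0 ; 0/11/15/15/11/3
#2 beq  r2, r3, L6 ; 0/11/15/15/11/3 ; →target
#3 ori   r5, r1, 9 ; 0/11/15/15/11/11
#6 bne  r5, r2, L9 ; 0/11/15/15/11/11 ; →target
#7 slt  r5, r3, r2 ; 0/11/15/15/11/0
#9 slti  r5, r5, 1 ; 0/11/15/15/11/1
#10 ori   r2, r3, 3 ; 0/11/15/15/11/1
#11 xori  r3, r2, 2 ; 0/11/15/13/11/1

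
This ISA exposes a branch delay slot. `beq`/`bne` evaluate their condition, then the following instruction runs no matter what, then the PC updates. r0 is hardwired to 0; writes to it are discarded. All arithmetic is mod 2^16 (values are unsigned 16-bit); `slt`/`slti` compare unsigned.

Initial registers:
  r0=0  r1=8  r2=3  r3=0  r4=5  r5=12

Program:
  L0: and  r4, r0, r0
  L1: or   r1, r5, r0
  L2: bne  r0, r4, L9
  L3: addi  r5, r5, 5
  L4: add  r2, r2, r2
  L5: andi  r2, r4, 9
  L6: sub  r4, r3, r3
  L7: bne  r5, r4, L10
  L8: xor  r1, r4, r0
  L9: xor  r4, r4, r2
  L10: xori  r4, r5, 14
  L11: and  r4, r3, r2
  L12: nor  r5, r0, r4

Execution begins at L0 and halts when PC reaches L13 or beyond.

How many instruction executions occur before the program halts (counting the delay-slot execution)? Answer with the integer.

12

PC=0  and  r4, r0, r0        | r0=0 r1=8 r2=3 r3=0 r4=0 r5=12
PC=1  or   r1, r5, r0        | r0=0 r1=12 r2=3 r3=0 r4=0 r5=12
PC=2  bne  r0, r4, L9        | r0=0 r1=12 r2=3 r3=0 r4=0 r5=12  [not taken]
PC=3  addi  r5, r5, 5        | r0=0 r1=12 r2=3 r3=0 r4=0 r5=17
PC=4  add  r2, r2, r2        | r0=0 r1=12 r2=6 r3=0 r4=0 r5=17
PC=5  andi  r2, r4, 9        | r0=0 r1=12 r2=0 r3=0 r4=0 r5=17
PC=6  sub  r4, r3, r3        | r0=0 r1=12 r2=0 r3=0 r4=0 r5=17
PC=7  bne  r5, r4, L10       | r0=0 r1=12 r2=0 r3=0 r4=0 r5=17  [TAKEN]
PC=8  xor  r1, r4, r0        | r0=0 r1=0 r2=0 r3=0 r4=0 r5=17
PC=10 xori  r4, r5, 14       | r0=0 r1=0 r2=0 r3=0 r4=31 r5=17
PC=11 and  r4, r3, r2        | r0=0 r1=0 r2=0 r3=0 r4=0 r5=17
PC=12 nor  r5, r0, r4        | r0=0 r1=0 r2=0 r3=0 r4=0 r5=65535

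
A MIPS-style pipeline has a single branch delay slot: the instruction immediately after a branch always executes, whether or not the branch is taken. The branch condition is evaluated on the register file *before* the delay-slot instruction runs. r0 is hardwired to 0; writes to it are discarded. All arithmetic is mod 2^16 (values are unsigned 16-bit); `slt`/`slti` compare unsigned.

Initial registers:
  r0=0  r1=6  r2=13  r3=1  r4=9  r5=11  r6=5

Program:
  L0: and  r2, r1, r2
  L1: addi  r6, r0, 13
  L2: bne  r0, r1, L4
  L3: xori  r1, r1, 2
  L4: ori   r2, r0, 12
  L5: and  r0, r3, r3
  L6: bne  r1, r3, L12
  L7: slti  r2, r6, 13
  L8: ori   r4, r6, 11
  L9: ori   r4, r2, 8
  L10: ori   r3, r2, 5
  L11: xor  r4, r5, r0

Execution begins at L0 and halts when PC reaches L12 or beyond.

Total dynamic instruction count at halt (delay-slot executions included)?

PC=0  and  r2, r1, r2        | r0=0 r1=6 r2=4 r3=1 r4=9 r5=11 r6=5
PC=1  addi  r6, r0, 13       | r0=0 r1=6 r2=4 r3=1 r4=9 r5=11 r6=13
PC=2  bne  r0, r1, L4        | r0=0 r1=6 r2=4 r3=1 r4=9 r5=11 r6=13  [TAKEN]
PC=3  xori  r1, r1, 2        | r0=0 r1=4 r2=4 r3=1 r4=9 r5=11 r6=13
PC=4  ori   r2, r0, 12       | r0=0 r1=4 r2=12 r3=1 r4=9 r5=11 r6=13
PC=5  and  r0, r3, r3        | r0=0 r1=4 r2=12 r3=1 r4=9 r5=11 r6=13
PC=6  bne  r1, r3, L12       | r0=0 r1=4 r2=12 r3=1 r4=9 r5=11 r6=13  [TAKEN]
PC=7  slti  r2, r6, 13       | r0=0 r1=4 r2=0 r3=1 r4=9 r5=11 r6=13

8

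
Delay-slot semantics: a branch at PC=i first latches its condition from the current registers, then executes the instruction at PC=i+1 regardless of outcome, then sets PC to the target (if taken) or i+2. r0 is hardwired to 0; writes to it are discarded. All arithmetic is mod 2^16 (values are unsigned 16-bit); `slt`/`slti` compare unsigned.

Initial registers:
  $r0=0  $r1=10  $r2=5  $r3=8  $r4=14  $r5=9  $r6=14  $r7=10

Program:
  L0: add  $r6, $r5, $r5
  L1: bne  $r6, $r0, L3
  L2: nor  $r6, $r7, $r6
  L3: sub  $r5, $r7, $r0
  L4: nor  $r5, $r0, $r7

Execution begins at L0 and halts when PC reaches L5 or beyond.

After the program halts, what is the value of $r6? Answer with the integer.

[0] add  $r6, $r5, $r5  →  {$r0:0, $r1:10, $r2:5, $r3:8, $r4:14, $r5:9, $r6:18, $r7:10}
[1] bne  $r6, $r0, L3  →  {$r0:0, $r1:10, $r2:5, $r3:8, $r4:14, $r5:9, $r6:18, $r7:10}  ⟨branch taken⟩
[2] nor  $r6, $r7, $r6  →  {$r0:0, $r1:10, $r2:5, $r3:8, $r4:14, $r5:9, $r6:65509, $r7:10}
[3] sub  $r5, $r7, $r0  →  {$r0:0, $r1:10, $r2:5, $r3:8, $r4:14, $r5:10, $r6:65509, $r7:10}
[4] nor  $r5, $r0, $r7  →  {$r0:0, $r1:10, $r2:5, $r3:8, $r4:14, $r5:65525, $r6:65509, $r7:10}

65509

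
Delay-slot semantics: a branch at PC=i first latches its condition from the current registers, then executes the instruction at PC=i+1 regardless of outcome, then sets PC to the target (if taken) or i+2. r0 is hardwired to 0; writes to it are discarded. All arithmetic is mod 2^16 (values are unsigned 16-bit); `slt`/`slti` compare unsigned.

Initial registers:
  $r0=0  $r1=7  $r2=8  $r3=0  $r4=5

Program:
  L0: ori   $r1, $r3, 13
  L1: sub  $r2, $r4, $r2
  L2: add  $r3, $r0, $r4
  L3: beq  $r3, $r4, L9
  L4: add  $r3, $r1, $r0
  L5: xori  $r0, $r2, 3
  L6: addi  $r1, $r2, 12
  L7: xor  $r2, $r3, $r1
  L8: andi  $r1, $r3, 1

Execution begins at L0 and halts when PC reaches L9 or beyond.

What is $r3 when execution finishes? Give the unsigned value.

PC=0  ori   $r1, $r3, 13     | $r0=0 $r1=13 $r2=8 $r3=0 $r4=5
PC=1  sub  $r2, $r4, $r2     | $r0=0 $r1=13 $r2=65533 $r3=0 $r4=5
PC=2  add  $r3, $r0, $r4     | $r0=0 $r1=13 $r2=65533 $r3=5 $r4=5
PC=3  beq  $r3, $r4, L9      | $r0=0 $r1=13 $r2=65533 $r3=5 $r4=5  [TAKEN]
PC=4  add  $r3, $r1, $r0     | $r0=0 $r1=13 $r2=65533 $r3=13 $r4=5

13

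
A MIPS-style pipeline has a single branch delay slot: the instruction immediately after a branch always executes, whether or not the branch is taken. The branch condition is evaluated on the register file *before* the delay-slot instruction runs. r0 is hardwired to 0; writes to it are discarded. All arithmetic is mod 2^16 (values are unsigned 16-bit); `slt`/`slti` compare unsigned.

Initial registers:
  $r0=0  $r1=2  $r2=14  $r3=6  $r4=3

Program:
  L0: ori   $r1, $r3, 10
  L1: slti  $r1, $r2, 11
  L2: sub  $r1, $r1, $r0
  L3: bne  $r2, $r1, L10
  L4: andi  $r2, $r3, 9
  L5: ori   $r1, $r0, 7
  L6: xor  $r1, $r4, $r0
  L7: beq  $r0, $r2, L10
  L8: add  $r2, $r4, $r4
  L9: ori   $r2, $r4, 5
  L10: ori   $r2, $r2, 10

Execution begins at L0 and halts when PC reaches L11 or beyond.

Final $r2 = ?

10

[0] ori   $r1, $r3, 10  →  {$r0:0, $r1:14, $r2:14, $r3:6, $r4:3}
[1] slti  $r1, $r2, 11  →  {$r0:0, $r1:0, $r2:14, $r3:6, $r4:3}
[2] sub  $r1, $r1, $r0  →  {$r0:0, $r1:0, $r2:14, $r3:6, $r4:3}
[3] bne  $r2, $r1, L10  →  {$r0:0, $r1:0, $r2:14, $r3:6, $r4:3}  ⟨branch taken⟩
[4] andi  $r2, $r3, 9  →  {$r0:0, $r1:0, $r2:0, $r3:6, $r4:3}
[10] ori   $r2, $r2, 10  →  {$r0:0, $r1:0, $r2:10, $r3:6, $r4:3}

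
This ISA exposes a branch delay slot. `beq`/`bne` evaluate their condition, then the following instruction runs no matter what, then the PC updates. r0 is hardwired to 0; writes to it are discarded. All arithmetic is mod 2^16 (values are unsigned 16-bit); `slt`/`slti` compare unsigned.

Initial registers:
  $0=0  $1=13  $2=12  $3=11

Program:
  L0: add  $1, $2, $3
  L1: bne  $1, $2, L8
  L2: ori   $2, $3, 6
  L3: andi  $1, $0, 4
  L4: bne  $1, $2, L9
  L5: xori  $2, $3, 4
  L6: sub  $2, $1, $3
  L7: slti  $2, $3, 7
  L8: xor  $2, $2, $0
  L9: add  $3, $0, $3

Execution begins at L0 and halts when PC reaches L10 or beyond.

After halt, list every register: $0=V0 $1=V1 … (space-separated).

PC=0  add  $1, $2, $3        | $0=0 $1=23 $2=12 $3=11
PC=1  bne  $1, $2, L8        | $0=0 $1=23 $2=12 $3=11  [TAKEN]
PC=2  ori   $2, $3, 6        | $0=0 $1=23 $2=15 $3=11
PC=8  xor  $2, $2, $0        | $0=0 $1=23 $2=15 $3=11
PC=9  add  $3, $0, $3        | $0=0 $1=23 $2=15 $3=11

$0=0 $1=23 $2=15 $3=11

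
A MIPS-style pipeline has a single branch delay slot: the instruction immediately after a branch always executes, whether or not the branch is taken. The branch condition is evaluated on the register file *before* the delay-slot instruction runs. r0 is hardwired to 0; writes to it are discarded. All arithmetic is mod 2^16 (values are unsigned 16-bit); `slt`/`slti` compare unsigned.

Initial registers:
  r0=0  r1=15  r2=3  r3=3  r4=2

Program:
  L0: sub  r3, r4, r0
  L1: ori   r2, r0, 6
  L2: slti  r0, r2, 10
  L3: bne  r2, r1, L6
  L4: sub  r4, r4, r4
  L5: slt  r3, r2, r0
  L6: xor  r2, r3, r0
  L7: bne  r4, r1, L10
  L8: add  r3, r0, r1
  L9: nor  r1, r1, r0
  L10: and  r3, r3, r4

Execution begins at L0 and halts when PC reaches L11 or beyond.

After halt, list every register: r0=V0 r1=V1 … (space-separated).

[0] sub  r3, r4, r0  →  {r0:0, r1:15, r2:3, r3:2, r4:2}
[1] ori   r2, r0, 6  →  {r0:0, r1:15, r2:6, r3:2, r4:2}
[2] slti  r0, r2, 10  →  {r0:0, r1:15, r2:6, r3:2, r4:2}
[3] bne  r2, r1, L6  →  {r0:0, r1:15, r2:6, r3:2, r4:2}  ⟨branch taken⟩
[4] sub  r4, r4, r4  →  {r0:0, r1:15, r2:6, r3:2, r4:0}
[6] xor  r2, r3, r0  →  {r0:0, r1:15, r2:2, r3:2, r4:0}
[7] bne  r4, r1, L10  →  {r0:0, r1:15, r2:2, r3:2, r4:0}  ⟨branch taken⟩
[8] add  r3, r0, r1  →  {r0:0, r1:15, r2:2, r3:15, r4:0}
[10] and  r3, r3, r4  →  {r0:0, r1:15, r2:2, r3:0, r4:0}

r0=0 r1=15 r2=2 r3=0 r4=0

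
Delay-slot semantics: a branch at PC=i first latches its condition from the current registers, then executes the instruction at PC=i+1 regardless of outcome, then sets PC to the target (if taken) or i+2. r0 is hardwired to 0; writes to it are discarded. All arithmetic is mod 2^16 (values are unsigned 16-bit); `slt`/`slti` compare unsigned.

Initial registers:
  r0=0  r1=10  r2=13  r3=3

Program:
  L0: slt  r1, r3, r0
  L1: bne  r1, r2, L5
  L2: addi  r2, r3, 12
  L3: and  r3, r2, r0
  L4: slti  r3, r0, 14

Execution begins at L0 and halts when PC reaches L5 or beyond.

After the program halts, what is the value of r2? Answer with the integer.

  step pc=0: slt  r1, r3, r0  regs=(0,0,13,3)
  step pc=1: bne  r1, r2, L5  cond=T  regs=(0,0,13,3)
  step pc=2: addi  r2, r3, 12  regs=(0,0,15,3)

15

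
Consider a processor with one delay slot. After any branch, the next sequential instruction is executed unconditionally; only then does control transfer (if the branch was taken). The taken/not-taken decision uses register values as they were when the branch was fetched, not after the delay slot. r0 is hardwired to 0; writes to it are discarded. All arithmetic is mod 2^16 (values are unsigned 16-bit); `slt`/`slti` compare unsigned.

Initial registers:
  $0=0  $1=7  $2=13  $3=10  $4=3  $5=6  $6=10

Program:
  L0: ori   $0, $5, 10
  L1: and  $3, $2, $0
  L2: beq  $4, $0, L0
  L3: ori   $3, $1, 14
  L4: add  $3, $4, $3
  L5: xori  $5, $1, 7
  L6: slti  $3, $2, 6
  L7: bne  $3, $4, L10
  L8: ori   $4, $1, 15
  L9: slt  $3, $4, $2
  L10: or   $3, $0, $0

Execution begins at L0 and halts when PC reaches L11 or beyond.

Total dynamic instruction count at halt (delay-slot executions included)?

PC=0  ori   $0, $5, 10       | $0=0 $1=7 $2=13 $3=10 $4=3 $5=6 $6=10
PC=1  and  $3, $2, $0        | $0=0 $1=7 $2=13 $3=0 $4=3 $5=6 $6=10
PC=2  beq  $4, $0, L0        | $0=0 $1=7 $2=13 $3=0 $4=3 $5=6 $6=10  [not taken]
PC=3  ori   $3, $1, 14       | $0=0 $1=7 $2=13 $3=15 $4=3 $5=6 $6=10
PC=4  add  $3, $4, $3        | $0=0 $1=7 $2=13 $3=18 $4=3 $5=6 $6=10
PC=5  xori  $5, $1, 7        | $0=0 $1=7 $2=13 $3=18 $4=3 $5=0 $6=10
PC=6  slti  $3, $2, 6        | $0=0 $1=7 $2=13 $3=0 $4=3 $5=0 $6=10
PC=7  bne  $3, $4, L10       | $0=0 $1=7 $2=13 $3=0 $4=3 $5=0 $6=10  [TAKEN]
PC=8  ori   $4, $1, 15       | $0=0 $1=7 $2=13 $3=0 $4=15 $5=0 $6=10
PC=10 or   $3, $0, $0        | $0=0 $1=7 $2=13 $3=0 $4=15 $5=0 $6=10

10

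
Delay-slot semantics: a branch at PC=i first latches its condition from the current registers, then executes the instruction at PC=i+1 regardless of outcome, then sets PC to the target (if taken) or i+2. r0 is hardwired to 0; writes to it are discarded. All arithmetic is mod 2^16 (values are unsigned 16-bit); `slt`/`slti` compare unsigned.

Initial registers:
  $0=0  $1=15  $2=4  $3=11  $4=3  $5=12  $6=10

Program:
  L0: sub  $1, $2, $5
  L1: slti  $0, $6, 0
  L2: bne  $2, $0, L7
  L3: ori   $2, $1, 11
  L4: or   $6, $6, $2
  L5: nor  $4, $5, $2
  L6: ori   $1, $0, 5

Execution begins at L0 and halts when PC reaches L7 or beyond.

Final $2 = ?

65531

  step pc=0: sub  $1, $2, $5  regs=(0,65528,4,11,3,12,10)
  step pc=1: slti  $0, $6, 0  regs=(0,65528,4,11,3,12,10)
  step pc=2: bne  $2, $0, L7  cond=T  regs=(0,65528,4,11,3,12,10)
  step pc=3: ori   $2, $1, 11  regs=(0,65528,65531,11,3,12,10)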